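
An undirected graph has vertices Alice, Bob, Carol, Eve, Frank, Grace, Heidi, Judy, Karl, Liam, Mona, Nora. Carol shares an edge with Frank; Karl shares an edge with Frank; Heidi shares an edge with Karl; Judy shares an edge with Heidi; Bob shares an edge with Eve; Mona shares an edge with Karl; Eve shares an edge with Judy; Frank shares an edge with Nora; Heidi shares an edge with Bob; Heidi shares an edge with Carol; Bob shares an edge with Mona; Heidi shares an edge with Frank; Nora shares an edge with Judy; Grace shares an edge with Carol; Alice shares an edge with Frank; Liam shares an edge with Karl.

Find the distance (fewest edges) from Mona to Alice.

Distance 0: Mona.
Distance 1: Bob, Karl.
Distance 2: Eve, Frank, Heidi, Liam.
Distance 3: Alice, Carol, Judy, Nora — contains Alice.

3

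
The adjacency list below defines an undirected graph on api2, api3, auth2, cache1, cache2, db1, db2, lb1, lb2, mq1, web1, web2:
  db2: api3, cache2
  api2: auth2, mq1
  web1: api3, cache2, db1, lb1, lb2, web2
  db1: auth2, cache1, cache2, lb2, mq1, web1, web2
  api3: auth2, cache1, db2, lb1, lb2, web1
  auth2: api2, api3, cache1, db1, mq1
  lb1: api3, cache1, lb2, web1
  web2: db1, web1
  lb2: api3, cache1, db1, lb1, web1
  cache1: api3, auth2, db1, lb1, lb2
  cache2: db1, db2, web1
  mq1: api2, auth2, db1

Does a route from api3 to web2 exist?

Yes

Explore from api3.
Distance 1: reach auth2, cache1, db2, lb1, lb2, web1.
Distance 2: reach api2, cache2, db1, mq1, web2.
Found web2.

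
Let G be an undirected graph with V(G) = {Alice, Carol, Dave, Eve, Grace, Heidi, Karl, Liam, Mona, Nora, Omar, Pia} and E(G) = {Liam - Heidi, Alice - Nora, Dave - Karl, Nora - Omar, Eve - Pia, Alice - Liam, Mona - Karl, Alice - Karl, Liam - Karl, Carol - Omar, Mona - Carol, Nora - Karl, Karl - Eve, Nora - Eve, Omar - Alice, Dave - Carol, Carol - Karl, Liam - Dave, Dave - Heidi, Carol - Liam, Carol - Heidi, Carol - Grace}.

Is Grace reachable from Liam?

Explore from Liam.
Distance 1: reach Alice, Carol, Dave, Heidi, Karl.
Distance 2: reach Eve, Grace, Mona, Nora, Omar.
Found Grace.

Yes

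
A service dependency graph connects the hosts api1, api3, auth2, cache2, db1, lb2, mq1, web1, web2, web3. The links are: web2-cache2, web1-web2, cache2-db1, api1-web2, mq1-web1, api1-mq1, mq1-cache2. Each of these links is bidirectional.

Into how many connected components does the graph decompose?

5

From api1: component {api1, cache2, db1, mq1, web1, web2}.
From api3: component {api3}.
From auth2: component {auth2}.
From lb2: component {lb2}.
From web3: component {web3}.
That's 5 components.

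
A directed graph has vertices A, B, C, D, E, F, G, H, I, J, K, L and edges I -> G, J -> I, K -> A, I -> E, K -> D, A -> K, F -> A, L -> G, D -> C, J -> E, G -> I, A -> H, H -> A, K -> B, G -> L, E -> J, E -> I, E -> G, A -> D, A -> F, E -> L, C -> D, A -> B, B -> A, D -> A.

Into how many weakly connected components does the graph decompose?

From A: component {A, B, C, D, F, H, K}.
From E: component {E, G, I, J, L}.
That's 2 components.

2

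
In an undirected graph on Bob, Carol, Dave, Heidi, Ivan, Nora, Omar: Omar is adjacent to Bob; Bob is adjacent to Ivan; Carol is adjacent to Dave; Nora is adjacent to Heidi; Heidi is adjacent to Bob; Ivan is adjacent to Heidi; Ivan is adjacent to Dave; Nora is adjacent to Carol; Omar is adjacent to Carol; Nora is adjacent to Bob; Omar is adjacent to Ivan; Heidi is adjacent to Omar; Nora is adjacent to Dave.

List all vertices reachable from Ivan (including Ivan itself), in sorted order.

Bob, Carol, Dave, Heidi, Ivan, Nora, Omar

Start at Ivan.
Its neighbours: Bob, Dave, Heidi, Omar.
Then their neighbours: Carol, Nora.
Every vertex is now reached.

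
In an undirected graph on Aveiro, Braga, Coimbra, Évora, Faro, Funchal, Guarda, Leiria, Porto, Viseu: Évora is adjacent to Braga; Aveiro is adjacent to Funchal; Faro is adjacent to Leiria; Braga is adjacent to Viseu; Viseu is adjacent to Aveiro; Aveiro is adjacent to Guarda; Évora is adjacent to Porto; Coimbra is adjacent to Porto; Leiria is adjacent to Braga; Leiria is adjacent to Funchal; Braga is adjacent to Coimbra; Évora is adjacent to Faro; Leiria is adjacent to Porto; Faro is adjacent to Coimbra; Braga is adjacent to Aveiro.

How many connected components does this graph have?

1

From Aveiro: component {Aveiro, Braga, Coimbra, Évora, Faro, Funchal, Guarda, Leiria, Porto, Viseu}.
That's 1 component.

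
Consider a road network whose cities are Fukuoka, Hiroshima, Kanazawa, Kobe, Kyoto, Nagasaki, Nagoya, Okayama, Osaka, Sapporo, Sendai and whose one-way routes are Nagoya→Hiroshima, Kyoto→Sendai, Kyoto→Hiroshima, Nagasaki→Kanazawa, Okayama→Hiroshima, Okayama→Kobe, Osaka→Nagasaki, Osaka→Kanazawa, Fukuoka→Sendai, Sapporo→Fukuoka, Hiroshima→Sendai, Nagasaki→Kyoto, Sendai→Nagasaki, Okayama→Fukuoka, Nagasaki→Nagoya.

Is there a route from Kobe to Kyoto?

No

Kobe has no outgoing edges, so nothing is reachable from it.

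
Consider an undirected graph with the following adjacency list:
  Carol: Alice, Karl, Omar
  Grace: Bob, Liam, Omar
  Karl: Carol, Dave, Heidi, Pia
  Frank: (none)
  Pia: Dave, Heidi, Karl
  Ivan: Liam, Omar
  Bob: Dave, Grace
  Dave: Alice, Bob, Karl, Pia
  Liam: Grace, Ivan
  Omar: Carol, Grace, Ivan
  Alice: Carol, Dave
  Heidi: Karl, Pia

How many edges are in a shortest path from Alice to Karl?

Distance 0: Alice.
Distance 1: Carol, Dave.
Distance 2: Bob, Karl, Omar, Pia — contains Karl.

2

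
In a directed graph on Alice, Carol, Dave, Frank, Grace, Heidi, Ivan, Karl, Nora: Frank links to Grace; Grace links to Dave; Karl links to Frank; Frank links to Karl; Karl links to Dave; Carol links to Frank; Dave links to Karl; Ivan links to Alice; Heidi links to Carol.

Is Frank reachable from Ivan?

No

Explore from Ivan.
Distance 1: reach Alice.
The search from Ivan is exhausted; no directed path reaches Frank.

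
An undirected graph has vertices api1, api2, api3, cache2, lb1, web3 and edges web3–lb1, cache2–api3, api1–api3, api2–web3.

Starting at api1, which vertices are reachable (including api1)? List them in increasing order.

api1, api3, cache2

Start at api1.
Its neighbours: api3.
Then their neighbours: cache2.
Nothing further is reachable.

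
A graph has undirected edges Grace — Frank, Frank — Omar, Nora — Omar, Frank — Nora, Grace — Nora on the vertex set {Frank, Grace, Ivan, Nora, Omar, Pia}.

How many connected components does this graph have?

From Frank: component {Frank, Grace, Nora, Omar}.
From Ivan: component {Ivan}.
From Pia: component {Pia}.
That's 3 components.

3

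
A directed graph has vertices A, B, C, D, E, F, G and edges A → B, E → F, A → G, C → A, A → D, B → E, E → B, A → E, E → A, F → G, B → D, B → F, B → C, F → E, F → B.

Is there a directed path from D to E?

D has no outgoing edges, so nothing is reachable from it.

No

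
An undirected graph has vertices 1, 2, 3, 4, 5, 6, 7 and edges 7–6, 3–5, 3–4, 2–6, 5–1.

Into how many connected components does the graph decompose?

From 1: component {1, 3, 4, 5}.
From 2: component {2, 6, 7}.
That's 2 components.

2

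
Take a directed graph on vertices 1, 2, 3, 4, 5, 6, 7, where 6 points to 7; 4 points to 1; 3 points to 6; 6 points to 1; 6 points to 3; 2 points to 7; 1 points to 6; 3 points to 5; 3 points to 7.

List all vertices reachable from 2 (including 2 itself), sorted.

Start at 2.
Its neighbours: 7.
Nothing further is reachable.

2, 7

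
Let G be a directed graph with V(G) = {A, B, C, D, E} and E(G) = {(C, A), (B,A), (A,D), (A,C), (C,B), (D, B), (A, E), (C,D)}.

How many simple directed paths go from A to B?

A→C→B
A→C→D→B
A→D→B

3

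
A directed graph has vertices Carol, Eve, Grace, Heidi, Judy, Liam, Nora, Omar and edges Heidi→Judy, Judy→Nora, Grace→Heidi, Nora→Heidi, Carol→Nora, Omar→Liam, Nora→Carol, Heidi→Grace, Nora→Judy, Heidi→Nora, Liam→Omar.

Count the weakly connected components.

3

From Carol: component {Carol, Grace, Heidi, Judy, Nora}.
From Eve: component {Eve}.
From Liam: component {Liam, Omar}.
That's 3 components.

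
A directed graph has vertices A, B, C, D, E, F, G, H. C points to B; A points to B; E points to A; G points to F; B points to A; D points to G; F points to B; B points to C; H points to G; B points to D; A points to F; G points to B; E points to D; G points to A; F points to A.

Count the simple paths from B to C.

1

B→C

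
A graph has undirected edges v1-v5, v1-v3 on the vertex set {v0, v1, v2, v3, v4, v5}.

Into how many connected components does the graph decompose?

4

From v0: component {v0}.
From v1: component {v1, v3, v5}.
From v2: component {v2}.
From v4: component {v4}.
That's 4 components.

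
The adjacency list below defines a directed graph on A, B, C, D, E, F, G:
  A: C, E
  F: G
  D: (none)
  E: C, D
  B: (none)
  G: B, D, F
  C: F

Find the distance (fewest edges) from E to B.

Distance 0: E.
Distance 1: C, D.
Distance 2: F.
Distance 3: G.
Distance 4: B — contains B.

4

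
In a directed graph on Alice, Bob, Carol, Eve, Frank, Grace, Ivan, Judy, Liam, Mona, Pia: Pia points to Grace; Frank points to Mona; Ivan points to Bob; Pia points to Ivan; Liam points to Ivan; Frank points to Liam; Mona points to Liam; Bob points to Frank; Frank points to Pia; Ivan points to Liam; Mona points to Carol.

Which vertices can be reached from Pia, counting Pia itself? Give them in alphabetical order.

Start at Pia.
Its neighbours: Grace, Ivan.
Then their neighbours: Bob, Liam.
Then next layer: Frank.
Then next layer: Mona.
Then next layer: Carol.
Nothing further is reachable.

Bob, Carol, Frank, Grace, Ivan, Liam, Mona, Pia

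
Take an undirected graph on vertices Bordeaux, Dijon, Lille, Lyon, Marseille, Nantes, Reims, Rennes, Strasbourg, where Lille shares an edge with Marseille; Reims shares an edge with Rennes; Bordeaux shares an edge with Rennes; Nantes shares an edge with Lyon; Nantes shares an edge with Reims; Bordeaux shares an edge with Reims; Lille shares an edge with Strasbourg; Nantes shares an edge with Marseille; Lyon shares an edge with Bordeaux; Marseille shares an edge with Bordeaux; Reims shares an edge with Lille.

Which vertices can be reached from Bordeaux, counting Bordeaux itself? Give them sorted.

Start at Bordeaux.
Its neighbours: Lyon, Marseille, Reims, Rennes.
Then their neighbours: Lille, Nantes.
Then next layer: Strasbourg.
Nothing further is reachable.

Bordeaux, Lille, Lyon, Marseille, Nantes, Reims, Rennes, Strasbourg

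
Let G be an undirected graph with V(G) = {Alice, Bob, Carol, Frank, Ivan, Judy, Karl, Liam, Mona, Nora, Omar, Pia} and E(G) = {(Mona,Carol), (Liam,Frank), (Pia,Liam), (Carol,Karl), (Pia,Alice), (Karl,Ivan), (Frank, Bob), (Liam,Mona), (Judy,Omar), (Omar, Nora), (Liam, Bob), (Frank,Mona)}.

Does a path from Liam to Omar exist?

Explore from Liam.
Distance 1: reach Bob, Frank, Mona, Pia.
Distance 2: reach Alice, Carol.
Distance 3: reach Karl.
Distance 4: reach Ivan.
The search is exhausted without reaching Omar; it lies in a different component.

No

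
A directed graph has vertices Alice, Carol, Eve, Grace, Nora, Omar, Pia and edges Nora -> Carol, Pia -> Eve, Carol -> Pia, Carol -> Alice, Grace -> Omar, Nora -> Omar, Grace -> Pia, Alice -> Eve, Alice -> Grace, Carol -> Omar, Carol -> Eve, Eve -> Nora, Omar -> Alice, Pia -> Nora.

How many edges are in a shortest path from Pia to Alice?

Distance 0: Pia.
Distance 1: Eve, Nora.
Distance 2: Carol, Omar.
Distance 3: Alice — contains Alice.

3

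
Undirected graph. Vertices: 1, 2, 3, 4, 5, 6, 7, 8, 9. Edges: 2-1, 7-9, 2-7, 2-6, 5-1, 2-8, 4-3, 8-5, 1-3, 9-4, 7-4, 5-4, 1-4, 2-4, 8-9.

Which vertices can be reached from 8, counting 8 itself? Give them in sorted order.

Start at 8.
Its neighbours: 2, 5, 9.
Then their neighbours: 1, 4, 6, 7.
Then next layer: 3.
Every vertex is now reached.

1, 2, 3, 4, 5, 6, 7, 8, 9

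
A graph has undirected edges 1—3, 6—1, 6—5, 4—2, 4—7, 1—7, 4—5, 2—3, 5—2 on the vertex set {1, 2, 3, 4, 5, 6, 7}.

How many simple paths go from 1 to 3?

1–3
1–6–5–2–3
1–6–5–4–2–3
1–7–4–2–3
1–7–4–5–2–3

5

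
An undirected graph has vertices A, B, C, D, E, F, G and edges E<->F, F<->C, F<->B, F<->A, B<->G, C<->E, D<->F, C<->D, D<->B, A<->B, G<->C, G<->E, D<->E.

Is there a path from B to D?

Explore from B.
Distance 1: reach A, D, F, G.
Found D.

Yes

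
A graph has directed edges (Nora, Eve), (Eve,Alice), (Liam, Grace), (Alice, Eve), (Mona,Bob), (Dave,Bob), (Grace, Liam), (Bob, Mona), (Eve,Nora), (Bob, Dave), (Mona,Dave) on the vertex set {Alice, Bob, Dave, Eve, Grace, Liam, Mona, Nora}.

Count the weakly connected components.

3

From Alice: component {Alice, Eve, Nora}.
From Bob: component {Bob, Dave, Mona}.
From Grace: component {Grace, Liam}.
That's 3 components.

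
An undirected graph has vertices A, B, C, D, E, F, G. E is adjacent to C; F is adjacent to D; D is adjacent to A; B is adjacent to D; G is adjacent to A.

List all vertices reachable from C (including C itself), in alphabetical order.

Start at C.
Its neighbours: E.
Nothing further is reachable.

C, E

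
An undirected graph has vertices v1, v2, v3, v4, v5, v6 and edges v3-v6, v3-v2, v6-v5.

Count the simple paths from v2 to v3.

1

v2–v3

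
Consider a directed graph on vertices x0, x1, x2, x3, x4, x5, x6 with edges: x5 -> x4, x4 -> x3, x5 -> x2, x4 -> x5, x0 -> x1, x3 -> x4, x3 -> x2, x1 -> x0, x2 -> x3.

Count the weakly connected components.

3

From x0: component {x0, x1}.
From x2: component {x2, x3, x4, x5}.
From x6: component {x6}.
That's 3 components.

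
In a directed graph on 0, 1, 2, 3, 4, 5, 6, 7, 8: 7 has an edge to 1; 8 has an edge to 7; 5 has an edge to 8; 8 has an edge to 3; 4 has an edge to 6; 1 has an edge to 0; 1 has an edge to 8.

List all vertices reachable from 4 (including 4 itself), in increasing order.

4, 6

Start at 4.
Its neighbours: 6.
Nothing further is reachable.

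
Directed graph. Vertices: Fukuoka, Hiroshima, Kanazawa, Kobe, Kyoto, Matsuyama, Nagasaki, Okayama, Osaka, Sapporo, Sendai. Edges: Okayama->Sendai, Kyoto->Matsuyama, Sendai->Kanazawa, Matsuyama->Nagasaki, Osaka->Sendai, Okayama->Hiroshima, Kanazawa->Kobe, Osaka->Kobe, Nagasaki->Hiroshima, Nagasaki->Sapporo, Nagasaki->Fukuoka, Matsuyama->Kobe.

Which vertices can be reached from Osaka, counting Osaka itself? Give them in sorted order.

Kanazawa, Kobe, Osaka, Sendai

Start at Osaka.
Its neighbours: Kobe, Sendai.
Then their neighbours: Kanazawa.
Nothing further is reachable.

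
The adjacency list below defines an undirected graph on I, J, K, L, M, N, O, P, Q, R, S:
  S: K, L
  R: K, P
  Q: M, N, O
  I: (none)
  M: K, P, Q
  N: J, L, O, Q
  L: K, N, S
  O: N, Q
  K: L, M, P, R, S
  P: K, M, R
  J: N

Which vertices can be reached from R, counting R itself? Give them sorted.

J, K, L, M, N, O, P, Q, R, S

Start at R.
Its neighbours: K, P.
Then their neighbours: L, M, S.
Then next layer: N, Q.
Then next layer: J, O.
Nothing further is reachable.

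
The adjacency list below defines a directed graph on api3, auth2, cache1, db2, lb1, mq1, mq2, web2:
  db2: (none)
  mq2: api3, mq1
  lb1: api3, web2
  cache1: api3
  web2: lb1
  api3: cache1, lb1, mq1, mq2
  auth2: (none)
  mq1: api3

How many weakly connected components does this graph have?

From api3: component {api3, cache1, lb1, mq1, mq2, web2}.
From auth2: component {auth2}.
From db2: component {db2}.
That's 3 components.

3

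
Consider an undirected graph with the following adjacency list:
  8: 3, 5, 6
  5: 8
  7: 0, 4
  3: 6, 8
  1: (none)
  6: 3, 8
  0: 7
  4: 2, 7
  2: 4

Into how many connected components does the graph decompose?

3

From 0: component {0, 2, 4, 7}.
From 1: component {1}.
From 3: component {3, 5, 6, 8}.
That's 3 components.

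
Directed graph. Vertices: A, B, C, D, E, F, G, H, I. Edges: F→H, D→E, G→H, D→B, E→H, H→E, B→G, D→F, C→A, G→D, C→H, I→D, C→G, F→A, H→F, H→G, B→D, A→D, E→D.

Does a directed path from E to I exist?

No

Explore from E.
Distance 1: reach D, H.
Distance 2: reach B, F, G.
Distance 3: reach A.
The search from E is exhausted; no directed path reaches I.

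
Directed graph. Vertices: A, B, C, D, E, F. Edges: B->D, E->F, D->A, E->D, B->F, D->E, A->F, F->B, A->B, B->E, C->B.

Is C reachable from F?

Explore from F.
Distance 1: reach B.
Distance 2: reach D, E.
Distance 3: reach A.
The search from F is exhausted; no directed path reaches C.

No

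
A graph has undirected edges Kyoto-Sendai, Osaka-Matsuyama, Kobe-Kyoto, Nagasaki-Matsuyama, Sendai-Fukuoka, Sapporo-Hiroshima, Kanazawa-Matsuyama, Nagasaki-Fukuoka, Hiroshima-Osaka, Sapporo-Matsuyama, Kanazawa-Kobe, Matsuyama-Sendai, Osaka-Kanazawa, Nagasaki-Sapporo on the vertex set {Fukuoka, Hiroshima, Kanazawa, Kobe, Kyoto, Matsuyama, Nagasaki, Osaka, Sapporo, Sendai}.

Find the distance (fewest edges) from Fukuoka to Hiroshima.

3

Distance 0: Fukuoka.
Distance 1: Nagasaki, Sendai.
Distance 2: Kyoto, Matsuyama, Sapporo.
Distance 3: Hiroshima, Kanazawa, Kobe, Osaka — contains Hiroshima.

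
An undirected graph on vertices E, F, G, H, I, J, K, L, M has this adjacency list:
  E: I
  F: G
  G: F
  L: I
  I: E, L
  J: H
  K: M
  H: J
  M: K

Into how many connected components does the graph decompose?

4

From E: component {E, I, L}.
From F: component {F, G}.
From H: component {H, J}.
From K: component {K, M}.
That's 4 components.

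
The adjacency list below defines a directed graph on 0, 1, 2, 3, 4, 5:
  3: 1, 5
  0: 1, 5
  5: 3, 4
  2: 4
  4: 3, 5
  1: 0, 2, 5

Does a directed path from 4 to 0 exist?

Explore from 4.
Distance 1: reach 3, 5.
Distance 2: reach 1.
Distance 3: reach 0, 2.
Found 0.

Yes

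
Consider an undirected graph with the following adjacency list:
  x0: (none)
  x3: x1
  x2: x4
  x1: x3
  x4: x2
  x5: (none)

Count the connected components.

From x0: component {x0}.
From x1: component {x1, x3}.
From x2: component {x2, x4}.
From x5: component {x5}.
That's 4 components.

4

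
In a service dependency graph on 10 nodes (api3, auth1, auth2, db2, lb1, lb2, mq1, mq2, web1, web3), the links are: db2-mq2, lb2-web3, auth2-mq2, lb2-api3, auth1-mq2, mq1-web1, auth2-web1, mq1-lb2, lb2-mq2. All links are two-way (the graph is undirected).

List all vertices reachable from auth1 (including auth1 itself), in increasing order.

Start at auth1.
Its neighbours: mq2.
Then their neighbours: auth2, db2, lb2.
Then next layer: api3, mq1, web1, web3.
Nothing further is reachable.

api3, auth1, auth2, db2, lb2, mq1, mq2, web1, web3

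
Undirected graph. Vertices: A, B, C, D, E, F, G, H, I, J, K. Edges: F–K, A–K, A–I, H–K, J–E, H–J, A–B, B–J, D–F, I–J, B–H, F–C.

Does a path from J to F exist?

Explore from J.
Distance 1: reach B, E, H, I.
Distance 2: reach A, K.
Distance 3: reach F.
Found F.

Yes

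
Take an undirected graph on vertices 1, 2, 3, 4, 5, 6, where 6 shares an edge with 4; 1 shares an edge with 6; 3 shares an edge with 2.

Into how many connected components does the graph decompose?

From 1: component {1, 4, 6}.
From 2: component {2, 3}.
From 5: component {5}.
That's 3 components.

3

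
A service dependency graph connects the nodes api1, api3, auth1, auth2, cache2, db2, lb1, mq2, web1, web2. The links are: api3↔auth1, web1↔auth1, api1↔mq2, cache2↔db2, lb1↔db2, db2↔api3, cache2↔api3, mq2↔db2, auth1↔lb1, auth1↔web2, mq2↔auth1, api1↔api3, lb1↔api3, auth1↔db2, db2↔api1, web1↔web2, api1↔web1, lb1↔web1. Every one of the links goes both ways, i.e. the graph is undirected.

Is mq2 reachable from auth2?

auth2 has no edges, so nothing is reachable from it.

No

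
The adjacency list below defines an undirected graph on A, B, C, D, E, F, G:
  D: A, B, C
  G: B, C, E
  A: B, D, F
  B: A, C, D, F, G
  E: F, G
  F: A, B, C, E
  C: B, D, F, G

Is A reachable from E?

Explore from E.
Distance 1: reach F, G.
Distance 2: reach A, B, C.
Found A.

Yes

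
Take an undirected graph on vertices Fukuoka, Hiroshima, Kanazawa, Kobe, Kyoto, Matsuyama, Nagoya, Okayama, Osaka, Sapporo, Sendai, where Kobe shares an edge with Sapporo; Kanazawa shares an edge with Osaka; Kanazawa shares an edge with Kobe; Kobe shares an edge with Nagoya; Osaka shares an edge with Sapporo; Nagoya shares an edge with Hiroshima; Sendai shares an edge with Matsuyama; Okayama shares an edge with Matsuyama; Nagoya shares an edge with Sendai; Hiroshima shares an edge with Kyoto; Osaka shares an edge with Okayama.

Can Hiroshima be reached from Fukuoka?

No

Fukuoka has no edges, so nothing is reachable from it.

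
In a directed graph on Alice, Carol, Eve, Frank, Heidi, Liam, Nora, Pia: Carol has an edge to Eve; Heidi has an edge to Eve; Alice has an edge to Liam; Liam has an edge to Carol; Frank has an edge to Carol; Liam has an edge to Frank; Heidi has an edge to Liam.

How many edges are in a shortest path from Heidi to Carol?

2

Distance 0: Heidi.
Distance 1: Eve, Liam.
Distance 2: Carol, Frank — contains Carol.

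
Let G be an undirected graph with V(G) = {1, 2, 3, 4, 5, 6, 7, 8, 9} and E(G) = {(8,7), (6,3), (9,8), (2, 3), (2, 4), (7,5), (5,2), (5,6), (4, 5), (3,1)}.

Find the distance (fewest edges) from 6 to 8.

Distance 0: 6.
Distance 1: 3, 5.
Distance 2: 1, 2, 4, 7.
Distance 3: 8 — contains 8.

3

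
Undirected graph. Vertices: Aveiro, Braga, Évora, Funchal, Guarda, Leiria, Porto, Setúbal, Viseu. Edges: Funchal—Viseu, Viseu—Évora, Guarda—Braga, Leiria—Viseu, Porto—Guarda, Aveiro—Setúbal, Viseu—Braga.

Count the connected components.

2

From Aveiro: component {Aveiro, Setúbal}.
From Braga: component {Braga, Évora, Funchal, Guarda, Leiria, Porto, Viseu}.
That's 2 components.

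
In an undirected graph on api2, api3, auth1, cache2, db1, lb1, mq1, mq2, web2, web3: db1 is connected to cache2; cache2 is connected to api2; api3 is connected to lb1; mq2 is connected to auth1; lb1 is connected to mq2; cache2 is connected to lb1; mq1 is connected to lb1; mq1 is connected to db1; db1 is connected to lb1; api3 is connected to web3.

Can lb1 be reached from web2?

web2 has no edges, so nothing is reachable from it.

No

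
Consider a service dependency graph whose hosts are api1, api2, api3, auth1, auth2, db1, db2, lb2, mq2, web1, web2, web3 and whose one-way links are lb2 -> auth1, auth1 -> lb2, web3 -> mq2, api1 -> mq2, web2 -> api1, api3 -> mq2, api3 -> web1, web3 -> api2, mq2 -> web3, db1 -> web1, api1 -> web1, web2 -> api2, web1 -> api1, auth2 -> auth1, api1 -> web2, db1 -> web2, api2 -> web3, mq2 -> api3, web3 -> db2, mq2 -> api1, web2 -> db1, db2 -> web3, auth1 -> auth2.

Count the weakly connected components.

2

From api1: component {api1, api2, api3, db1, db2, mq2, web1, web2, web3}.
From auth1: component {auth1, auth2, lb2}.
That's 2 components.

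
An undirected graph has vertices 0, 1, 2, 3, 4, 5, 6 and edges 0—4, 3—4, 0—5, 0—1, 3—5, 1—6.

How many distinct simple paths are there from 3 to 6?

2

3–4–0–1–6
3–5–0–1–6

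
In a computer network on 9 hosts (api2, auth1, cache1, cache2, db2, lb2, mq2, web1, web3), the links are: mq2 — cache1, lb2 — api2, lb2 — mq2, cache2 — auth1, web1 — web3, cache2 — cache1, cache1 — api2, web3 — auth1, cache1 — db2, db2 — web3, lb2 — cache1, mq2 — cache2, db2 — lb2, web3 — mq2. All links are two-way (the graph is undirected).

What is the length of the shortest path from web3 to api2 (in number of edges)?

3

Distance 0: web3.
Distance 1: auth1, db2, mq2, web1.
Distance 2: cache1, cache2, lb2.
Distance 3: api2 — contains api2.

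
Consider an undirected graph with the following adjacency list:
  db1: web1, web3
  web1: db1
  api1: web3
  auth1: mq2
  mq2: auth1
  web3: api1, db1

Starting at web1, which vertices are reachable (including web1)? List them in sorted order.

Start at web1.
Its neighbours: db1.
Then their neighbours: web3.
Then next layer: api1.
Nothing further is reachable.

api1, db1, web1, web3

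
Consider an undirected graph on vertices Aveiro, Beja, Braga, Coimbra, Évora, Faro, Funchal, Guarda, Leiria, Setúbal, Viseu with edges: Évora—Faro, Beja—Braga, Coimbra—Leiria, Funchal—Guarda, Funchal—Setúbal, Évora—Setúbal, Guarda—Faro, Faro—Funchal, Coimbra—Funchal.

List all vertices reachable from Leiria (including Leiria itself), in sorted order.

Start at Leiria.
Its neighbours: Coimbra.
Then their neighbours: Funchal.
Then next layer: Faro, Guarda, Setúbal.
Then next layer: Évora.
Nothing further is reachable.

Coimbra, Évora, Faro, Funchal, Guarda, Leiria, Setúbal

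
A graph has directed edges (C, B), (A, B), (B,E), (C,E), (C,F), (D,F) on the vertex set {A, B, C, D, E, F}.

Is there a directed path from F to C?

No

F has no outgoing edges, so nothing is reachable from it.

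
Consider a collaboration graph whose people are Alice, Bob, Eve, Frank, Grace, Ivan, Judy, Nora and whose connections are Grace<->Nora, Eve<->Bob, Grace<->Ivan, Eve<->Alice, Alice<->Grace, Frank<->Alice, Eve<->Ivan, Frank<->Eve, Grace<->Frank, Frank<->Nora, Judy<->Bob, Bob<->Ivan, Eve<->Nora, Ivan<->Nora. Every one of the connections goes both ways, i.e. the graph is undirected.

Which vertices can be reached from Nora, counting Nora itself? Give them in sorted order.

Start at Nora.
Its neighbours: Eve, Frank, Grace, Ivan.
Then their neighbours: Alice, Bob.
Then next layer: Judy.
Every vertex is now reached.

Alice, Bob, Eve, Frank, Grace, Ivan, Judy, Nora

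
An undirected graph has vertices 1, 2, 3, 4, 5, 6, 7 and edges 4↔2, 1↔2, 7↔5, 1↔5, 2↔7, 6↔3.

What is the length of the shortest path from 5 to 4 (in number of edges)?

3

Distance 0: 5.
Distance 1: 1, 7.
Distance 2: 2.
Distance 3: 4 — contains 4.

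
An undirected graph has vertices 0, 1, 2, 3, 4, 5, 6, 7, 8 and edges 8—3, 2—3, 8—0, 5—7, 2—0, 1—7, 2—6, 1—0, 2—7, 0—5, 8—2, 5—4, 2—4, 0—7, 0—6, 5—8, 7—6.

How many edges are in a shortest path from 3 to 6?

2

Distance 0: 3.
Distance 1: 2, 8.
Distance 2: 0, 4, 5, 6, 7 — contains 6.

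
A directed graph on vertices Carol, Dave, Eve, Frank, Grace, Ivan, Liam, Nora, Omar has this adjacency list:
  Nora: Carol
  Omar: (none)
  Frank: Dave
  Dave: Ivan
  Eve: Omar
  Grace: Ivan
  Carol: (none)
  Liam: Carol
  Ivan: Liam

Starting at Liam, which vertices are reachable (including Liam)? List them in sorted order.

Carol, Liam

Start at Liam.
Its neighbours: Carol.
Nothing further is reachable.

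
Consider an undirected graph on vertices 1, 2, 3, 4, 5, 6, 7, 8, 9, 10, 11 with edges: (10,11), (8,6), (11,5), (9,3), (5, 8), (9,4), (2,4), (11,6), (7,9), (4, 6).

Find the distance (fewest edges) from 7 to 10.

Distance 0: 7.
Distance 1: 9.
Distance 2: 3, 4.
Distance 3: 2, 6.
Distance 4: 8, 11.
Distance 5: 5, 10 — contains 10.

5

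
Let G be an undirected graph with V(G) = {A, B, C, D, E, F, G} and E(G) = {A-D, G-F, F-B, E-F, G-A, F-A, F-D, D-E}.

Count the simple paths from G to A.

4

G–A
G–F–A
G–F–D–A
G–F–E–D–A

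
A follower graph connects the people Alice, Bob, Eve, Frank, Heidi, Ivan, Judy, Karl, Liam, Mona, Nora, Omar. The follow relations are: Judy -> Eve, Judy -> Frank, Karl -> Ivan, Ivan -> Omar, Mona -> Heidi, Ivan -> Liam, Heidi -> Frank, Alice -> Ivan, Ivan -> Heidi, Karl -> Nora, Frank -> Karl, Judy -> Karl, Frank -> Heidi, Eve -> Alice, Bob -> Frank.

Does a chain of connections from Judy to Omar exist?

Explore from Judy.
Distance 1: reach Eve, Frank, Karl.
Distance 2: reach Alice, Heidi, Ivan, Nora.
Distance 3: reach Liam, Omar.
Found Omar.

Yes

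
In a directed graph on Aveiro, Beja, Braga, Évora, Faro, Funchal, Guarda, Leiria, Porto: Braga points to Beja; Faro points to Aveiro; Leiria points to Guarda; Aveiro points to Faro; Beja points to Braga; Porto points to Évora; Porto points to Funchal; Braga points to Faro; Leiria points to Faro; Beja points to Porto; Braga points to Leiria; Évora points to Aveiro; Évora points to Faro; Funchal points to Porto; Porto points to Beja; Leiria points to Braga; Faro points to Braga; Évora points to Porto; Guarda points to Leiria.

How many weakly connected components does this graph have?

1

From Aveiro: component {Aveiro, Beja, Braga, Évora, Faro, Funchal, Guarda, Leiria, Porto}.
That's 1 component.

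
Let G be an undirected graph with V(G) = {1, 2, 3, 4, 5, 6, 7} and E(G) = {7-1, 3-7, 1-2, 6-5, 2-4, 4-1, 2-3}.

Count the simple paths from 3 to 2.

3–2
3–7–1–2
3–7–1–4–2

3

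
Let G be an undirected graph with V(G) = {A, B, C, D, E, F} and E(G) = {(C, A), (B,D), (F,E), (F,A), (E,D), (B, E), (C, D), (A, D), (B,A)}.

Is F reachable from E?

Yes

Explore from E.
Distance 1: reach B, D, F.
Found F.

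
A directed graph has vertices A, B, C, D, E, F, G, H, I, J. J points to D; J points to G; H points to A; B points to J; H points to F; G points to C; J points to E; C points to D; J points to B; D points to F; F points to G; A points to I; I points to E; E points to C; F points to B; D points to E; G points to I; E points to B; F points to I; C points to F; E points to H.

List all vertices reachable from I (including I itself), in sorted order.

Start at I.
Its neighbours: E.
Then their neighbours: B, C, H.
Then next layer: A, D, F, J.
Then next layer: G.
Every vertex is now reached.

A, B, C, D, E, F, G, H, I, J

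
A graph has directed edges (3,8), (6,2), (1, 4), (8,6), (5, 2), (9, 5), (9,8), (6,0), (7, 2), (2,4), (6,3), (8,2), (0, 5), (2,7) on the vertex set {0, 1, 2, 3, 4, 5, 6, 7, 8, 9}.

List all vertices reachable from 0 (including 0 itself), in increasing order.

0, 2, 4, 5, 7

Start at 0.
Its neighbours: 5.
Then their neighbours: 2.
Then next layer: 4, 7.
Nothing further is reachable.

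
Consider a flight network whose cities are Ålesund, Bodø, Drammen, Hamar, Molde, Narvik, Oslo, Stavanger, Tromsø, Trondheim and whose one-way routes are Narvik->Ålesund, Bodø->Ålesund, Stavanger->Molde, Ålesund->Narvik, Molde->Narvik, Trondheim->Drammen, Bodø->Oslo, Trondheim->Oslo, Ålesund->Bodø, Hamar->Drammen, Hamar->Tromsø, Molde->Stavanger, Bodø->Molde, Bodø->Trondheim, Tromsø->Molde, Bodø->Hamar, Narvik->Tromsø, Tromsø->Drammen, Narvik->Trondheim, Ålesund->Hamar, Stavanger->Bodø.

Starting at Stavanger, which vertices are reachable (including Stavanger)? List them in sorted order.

Start at Stavanger.
Its neighbours: Bodø, Molde.
Then their neighbours: Ålesund, Hamar, Narvik, Oslo, Trondheim.
Then next layer: Drammen, Tromsø.
Every vertex is now reached.

Ålesund, Bodø, Drammen, Hamar, Molde, Narvik, Oslo, Stavanger, Tromsø, Trondheim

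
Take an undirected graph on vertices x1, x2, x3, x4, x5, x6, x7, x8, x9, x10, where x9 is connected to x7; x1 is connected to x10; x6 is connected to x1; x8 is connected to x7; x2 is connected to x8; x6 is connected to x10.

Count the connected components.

5

From x1: component {x1, x6, x10}.
From x2: component {x2, x7, x8, x9}.
From x3: component {x3}.
From x4: component {x4}.
From x5: component {x5}.
That's 5 components.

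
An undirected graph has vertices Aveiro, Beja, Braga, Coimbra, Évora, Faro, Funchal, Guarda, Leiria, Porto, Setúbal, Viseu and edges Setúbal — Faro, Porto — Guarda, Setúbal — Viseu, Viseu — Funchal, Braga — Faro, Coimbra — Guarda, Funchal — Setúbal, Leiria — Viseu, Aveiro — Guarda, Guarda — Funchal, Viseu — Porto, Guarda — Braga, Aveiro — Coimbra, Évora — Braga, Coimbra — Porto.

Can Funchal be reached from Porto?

Explore from Porto.
Distance 1: reach Coimbra, Guarda, Viseu.
Distance 2: reach Aveiro, Braga, Funchal, Leiria, Setúbal.
Found Funchal.

Yes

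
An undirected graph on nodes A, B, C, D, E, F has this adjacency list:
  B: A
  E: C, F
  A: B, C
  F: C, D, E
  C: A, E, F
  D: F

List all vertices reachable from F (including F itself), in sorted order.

A, B, C, D, E, F

Start at F.
Its neighbours: C, D, E.
Then their neighbours: A.
Then next layer: B.
Every vertex is now reached.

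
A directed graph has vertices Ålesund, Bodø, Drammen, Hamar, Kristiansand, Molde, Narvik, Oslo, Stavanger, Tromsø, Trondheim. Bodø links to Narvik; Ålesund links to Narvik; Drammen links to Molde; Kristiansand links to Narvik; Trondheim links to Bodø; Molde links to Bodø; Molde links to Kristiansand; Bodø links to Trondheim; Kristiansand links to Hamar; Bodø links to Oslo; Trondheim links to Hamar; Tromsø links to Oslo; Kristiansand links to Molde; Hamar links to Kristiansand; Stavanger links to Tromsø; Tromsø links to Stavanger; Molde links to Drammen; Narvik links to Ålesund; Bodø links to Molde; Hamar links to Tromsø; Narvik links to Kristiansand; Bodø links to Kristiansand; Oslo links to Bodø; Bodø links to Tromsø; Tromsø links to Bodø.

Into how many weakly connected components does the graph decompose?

1

From Ålesund: component {Ålesund, Bodø, Drammen, Hamar, Kristiansand, Molde, Narvik, Oslo, Stavanger, Tromsø, Trondheim}.
That's 1 component.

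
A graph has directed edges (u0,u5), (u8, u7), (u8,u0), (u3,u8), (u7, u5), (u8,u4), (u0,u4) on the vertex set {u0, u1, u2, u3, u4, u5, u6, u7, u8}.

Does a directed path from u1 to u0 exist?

u1 has no outgoing edges, so nothing is reachable from it.

No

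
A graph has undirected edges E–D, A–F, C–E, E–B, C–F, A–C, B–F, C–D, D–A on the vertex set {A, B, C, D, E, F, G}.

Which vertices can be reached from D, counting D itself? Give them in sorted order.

A, B, C, D, E, F

Start at D.
Its neighbours: A, C, E.
Then their neighbours: B, F.
Nothing further is reachable.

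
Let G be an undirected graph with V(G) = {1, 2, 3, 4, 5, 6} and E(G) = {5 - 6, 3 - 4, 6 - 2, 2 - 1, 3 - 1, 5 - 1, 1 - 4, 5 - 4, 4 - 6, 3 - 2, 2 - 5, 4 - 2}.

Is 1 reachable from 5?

Explore from 5.
Distance 1: reach 1, 2, 4, 6.
Found 1.

Yes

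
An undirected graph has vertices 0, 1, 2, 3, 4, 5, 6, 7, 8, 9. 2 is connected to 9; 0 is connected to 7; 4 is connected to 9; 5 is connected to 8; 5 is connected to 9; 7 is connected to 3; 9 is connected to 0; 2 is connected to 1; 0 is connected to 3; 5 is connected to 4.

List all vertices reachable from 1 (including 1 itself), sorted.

0, 1, 2, 3, 4, 5, 7, 8, 9

Start at 1.
Its neighbours: 2.
Then their neighbours: 9.
Then next layer: 0, 4, 5.
Then next layer: 3, 7, 8.
Nothing further is reachable.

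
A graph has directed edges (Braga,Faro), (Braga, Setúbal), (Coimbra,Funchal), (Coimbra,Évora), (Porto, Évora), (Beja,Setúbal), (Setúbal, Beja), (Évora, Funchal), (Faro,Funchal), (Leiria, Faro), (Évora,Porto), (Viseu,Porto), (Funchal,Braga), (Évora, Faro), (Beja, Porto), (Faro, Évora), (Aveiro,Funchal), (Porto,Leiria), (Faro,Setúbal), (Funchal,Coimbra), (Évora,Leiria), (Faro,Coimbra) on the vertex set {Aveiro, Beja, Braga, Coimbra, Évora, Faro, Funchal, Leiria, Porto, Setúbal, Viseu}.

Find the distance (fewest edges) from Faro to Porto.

Distance 0: Faro.
Distance 1: Coimbra, Évora, Funchal, Setúbal.
Distance 2: Beja, Braga, Leiria, Porto — contains Porto.

2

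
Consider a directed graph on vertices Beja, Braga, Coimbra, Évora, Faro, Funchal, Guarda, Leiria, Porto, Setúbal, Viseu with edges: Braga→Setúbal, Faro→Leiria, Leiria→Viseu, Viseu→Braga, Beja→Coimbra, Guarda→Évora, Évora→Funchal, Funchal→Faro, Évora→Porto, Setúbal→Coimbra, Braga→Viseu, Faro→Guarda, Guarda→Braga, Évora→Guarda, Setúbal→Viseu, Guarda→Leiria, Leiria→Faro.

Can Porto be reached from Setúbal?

Explore from Setúbal.
Distance 1: reach Coimbra, Viseu.
Distance 2: reach Braga.
The search from Setúbal is exhausted; no directed path reaches Porto.

No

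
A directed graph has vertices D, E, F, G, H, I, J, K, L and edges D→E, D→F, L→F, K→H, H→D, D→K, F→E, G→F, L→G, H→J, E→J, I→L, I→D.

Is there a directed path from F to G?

Explore from F.
Distance 1: reach E.
Distance 2: reach J.
The search from F is exhausted; no directed path reaches G.

No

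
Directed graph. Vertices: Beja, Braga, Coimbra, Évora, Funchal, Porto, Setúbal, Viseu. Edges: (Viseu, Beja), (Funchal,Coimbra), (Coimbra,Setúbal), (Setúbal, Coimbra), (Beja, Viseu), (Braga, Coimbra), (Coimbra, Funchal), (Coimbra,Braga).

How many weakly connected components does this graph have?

4

From Beja: component {Beja, Viseu}.
From Braga: component {Braga, Coimbra, Funchal, Setúbal}.
From Évora: component {Évora}.
From Porto: component {Porto}.
That's 4 components.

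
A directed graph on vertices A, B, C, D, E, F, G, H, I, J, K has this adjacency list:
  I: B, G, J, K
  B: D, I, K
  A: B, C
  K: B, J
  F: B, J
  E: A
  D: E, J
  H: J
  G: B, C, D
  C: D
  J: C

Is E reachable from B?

Explore from B.
Distance 1: reach D, I, K.
Distance 2: reach E, G, J.
Found E.

Yes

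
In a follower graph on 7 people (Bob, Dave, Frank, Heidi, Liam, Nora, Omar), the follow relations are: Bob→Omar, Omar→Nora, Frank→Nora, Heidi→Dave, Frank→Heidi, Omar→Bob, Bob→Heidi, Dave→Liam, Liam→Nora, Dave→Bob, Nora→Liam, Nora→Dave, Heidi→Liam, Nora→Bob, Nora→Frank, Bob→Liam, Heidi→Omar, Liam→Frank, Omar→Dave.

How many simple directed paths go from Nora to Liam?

Nora→Bob→Heidi→Dave→Liam
Nora→Bob→Heidi→Liam
Nora→Bob→Heidi→Omar→Dave→Liam
Nora→Bob→Liam
Nora→Bob→Omar→Dave→Liam
Nora→Dave→Bob→Heidi→Liam
Nora→Dave→Bob→Liam
Nora→Dave→Liam
Nora→Frank→Heidi→Dave→Bob→Liam
Nora→Frank→Heidi→Dave→Liam
Nora→Frank→Heidi→Liam
Nora→Frank→Heidi→Omar→Bob→Liam
Nora→Frank→Heidi→Omar→Dave→Bob→Liam
Nora→Frank→Heidi→Omar→Dave→Liam
Nora→Liam

15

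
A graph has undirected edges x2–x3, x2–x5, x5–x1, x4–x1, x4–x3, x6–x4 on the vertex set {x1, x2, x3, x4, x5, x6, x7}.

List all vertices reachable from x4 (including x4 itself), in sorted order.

Start at x4.
Its neighbours: x1, x3, x6.
Then their neighbours: x2, x5.
Nothing further is reachable.

x1, x2, x3, x4, x5, x6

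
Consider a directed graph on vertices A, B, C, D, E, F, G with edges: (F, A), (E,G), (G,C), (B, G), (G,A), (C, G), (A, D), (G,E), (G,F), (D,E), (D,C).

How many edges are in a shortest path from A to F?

Distance 0: A.
Distance 1: D.
Distance 2: C, E.
Distance 3: G.
Distance 4: F — contains F.

4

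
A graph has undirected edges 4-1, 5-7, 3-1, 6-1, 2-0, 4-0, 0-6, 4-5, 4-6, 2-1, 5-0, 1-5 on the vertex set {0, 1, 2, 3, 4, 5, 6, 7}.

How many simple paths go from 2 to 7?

2–0–4–1–5–7
2–0–4–5–7
2–0–4–6–1–5–7
2–0–5–7
2–0–6–1–4–5–7
2–0–6–1–5–7
2–0–6–4–1–5–7
2–0–6–4–5–7
... and 8 more.

16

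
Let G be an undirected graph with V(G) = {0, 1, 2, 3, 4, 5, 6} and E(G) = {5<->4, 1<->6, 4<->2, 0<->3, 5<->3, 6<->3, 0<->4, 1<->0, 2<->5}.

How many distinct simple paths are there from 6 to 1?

6–1
6–3–0–1
6–3–5–2–4–0–1
6–3–5–4–0–1

4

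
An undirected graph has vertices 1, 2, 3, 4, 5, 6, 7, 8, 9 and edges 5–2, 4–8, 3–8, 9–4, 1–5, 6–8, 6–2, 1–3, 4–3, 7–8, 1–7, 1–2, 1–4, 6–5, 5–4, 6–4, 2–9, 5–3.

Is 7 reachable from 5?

Explore from 5.
Distance 1: reach 1, 2, 3, 4, 6.
Distance 2: reach 7, 8, 9.
Found 7.

Yes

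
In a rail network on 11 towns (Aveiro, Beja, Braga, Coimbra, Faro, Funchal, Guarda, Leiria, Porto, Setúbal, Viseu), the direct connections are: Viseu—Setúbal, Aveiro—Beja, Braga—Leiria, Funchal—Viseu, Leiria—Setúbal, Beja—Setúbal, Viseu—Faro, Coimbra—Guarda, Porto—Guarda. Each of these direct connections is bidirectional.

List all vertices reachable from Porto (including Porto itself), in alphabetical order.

Coimbra, Guarda, Porto

Start at Porto.
Its neighbours: Guarda.
Then their neighbours: Coimbra.
Nothing further is reachable.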